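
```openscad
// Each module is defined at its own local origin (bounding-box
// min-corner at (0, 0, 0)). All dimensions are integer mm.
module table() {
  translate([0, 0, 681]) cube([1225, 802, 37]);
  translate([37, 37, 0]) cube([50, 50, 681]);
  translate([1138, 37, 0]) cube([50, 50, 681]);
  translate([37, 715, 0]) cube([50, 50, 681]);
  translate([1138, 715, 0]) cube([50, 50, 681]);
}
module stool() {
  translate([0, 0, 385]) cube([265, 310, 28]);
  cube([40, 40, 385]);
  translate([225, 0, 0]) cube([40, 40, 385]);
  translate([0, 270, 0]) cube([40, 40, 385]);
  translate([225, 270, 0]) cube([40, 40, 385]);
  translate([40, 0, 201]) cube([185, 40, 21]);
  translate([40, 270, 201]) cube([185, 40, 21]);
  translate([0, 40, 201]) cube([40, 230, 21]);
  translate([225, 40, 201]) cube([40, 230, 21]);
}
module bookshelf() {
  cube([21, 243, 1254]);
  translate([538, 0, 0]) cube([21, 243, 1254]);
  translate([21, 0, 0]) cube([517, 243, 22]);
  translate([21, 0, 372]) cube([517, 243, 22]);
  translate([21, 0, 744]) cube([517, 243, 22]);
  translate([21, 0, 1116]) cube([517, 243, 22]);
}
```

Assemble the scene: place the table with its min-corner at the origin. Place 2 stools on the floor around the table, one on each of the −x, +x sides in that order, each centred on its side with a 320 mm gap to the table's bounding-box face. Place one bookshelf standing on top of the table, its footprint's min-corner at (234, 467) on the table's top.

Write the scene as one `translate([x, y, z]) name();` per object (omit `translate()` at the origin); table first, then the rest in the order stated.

table();
translate([-585, 246, 0]) stool();
translate([1545, 246, 0]) stool();
translate([234, 467, 718]) bookshelf();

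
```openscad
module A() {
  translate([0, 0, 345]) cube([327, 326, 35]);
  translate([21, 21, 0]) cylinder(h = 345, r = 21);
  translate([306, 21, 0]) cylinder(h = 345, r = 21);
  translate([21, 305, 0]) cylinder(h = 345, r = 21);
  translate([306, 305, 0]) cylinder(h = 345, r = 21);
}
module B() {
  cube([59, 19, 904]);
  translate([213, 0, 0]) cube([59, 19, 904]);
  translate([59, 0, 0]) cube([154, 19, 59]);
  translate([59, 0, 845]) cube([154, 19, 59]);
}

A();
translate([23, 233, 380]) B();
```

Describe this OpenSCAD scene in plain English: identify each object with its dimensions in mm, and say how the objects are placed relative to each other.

A is a four-legged stool. The seat is 327×326 mm, 35 mm thick, top at z = 380 mm. It stands on four round legs, each 42 mm in diameter, from z = 0 to the seat underside, each leg's axis is inset half a diameter from the nearest pair of seat edges (so the leg's bounding box is flush with the corner).

B is a picture frame with a 154×786 mm rectangular opening (x by z) and a uniform 59 mm border on every side. Frame depth is 19 mm along y. It is built from two vertical stiles running the full outside height and two horizontal rails spanning the gap between the stiles.

The picture frame is on top of the stool.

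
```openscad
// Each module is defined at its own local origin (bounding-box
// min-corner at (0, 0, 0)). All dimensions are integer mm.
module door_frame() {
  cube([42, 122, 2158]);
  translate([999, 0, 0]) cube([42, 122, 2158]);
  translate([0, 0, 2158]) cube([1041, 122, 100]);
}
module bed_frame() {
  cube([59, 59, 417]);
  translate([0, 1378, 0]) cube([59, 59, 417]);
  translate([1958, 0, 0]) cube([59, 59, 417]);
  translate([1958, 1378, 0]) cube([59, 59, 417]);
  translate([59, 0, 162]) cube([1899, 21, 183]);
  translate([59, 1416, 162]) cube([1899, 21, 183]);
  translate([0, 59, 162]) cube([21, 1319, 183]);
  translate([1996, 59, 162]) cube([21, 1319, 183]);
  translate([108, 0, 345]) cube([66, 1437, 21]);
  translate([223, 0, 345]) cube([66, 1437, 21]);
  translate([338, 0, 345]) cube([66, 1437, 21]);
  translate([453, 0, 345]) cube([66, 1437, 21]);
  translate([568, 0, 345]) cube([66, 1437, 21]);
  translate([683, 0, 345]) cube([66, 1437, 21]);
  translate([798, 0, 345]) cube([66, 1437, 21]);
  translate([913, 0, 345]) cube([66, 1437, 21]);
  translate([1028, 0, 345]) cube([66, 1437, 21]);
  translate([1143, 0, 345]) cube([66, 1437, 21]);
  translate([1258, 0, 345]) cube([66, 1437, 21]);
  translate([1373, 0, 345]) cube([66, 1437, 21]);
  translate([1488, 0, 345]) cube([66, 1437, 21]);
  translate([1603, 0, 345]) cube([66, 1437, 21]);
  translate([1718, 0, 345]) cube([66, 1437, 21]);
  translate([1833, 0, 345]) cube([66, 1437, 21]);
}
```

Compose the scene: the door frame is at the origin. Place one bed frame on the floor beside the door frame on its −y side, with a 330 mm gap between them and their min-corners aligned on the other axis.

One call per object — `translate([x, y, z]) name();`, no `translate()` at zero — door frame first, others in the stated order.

door_frame();
translate([0, -1767, 0]) bed_frame();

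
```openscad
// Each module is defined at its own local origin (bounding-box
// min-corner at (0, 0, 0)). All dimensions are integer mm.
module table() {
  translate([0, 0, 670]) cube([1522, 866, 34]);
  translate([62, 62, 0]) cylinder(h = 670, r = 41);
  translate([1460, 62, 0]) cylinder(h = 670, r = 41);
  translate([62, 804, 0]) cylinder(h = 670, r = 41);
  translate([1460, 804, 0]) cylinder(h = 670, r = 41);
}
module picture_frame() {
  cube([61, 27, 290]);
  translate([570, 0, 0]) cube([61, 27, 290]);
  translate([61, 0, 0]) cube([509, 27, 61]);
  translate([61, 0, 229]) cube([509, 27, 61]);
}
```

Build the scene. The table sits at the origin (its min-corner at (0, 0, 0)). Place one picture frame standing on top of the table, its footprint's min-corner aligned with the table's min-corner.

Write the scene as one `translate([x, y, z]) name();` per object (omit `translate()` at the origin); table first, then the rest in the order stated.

table();
translate([0, 0, 704]) picture_frame();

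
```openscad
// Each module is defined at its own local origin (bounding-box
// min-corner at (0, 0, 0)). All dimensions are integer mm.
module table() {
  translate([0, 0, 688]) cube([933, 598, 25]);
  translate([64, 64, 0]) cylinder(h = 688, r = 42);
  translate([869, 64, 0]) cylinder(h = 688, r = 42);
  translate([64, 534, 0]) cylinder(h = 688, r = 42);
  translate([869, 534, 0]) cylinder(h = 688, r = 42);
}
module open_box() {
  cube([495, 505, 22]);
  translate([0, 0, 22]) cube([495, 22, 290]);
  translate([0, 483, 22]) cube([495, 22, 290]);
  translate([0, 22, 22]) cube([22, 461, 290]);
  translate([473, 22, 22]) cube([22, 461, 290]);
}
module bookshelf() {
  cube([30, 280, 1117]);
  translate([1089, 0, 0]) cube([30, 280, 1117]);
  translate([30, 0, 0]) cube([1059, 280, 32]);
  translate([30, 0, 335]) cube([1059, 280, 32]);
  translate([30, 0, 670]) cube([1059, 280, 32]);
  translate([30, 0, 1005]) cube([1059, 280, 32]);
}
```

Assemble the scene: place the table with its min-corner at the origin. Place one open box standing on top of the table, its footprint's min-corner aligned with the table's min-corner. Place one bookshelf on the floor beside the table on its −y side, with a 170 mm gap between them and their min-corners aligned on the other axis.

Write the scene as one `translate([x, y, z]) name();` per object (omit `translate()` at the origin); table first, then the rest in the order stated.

table();
translate([0, 0, 713]) open_box();
translate([0, -450, 0]) bookshelf();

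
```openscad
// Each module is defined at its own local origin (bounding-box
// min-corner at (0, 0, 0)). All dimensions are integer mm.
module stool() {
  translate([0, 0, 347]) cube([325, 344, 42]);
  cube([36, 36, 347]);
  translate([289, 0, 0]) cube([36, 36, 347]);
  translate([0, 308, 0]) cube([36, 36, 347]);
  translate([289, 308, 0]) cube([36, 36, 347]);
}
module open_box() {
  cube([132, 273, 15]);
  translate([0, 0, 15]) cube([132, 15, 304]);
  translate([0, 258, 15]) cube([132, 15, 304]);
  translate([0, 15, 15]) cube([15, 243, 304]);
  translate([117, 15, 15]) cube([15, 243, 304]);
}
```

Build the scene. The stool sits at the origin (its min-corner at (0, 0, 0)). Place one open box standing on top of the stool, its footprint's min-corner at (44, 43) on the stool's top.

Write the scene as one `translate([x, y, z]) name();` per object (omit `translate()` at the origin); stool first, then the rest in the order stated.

stool();
translate([44, 43, 389]) open_box();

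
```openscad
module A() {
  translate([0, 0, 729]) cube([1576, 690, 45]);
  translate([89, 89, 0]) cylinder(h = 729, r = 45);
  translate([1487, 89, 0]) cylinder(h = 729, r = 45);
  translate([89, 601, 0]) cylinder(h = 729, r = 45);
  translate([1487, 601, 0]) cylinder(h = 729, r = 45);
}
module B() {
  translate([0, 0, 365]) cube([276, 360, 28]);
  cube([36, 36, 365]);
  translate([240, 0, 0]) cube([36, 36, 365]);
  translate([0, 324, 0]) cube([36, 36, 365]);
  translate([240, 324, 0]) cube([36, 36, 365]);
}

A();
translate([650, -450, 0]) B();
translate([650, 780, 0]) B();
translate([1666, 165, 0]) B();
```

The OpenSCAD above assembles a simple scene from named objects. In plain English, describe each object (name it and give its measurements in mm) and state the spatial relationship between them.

A is a table with a 1576×690 mm rectangular top, 45 mm thick, top surface at z = 774 mm, supported by four round legs of 90 mm diameter, each leg's bounding box inset 44 mm from the nearest pair of top edges, running from the floor.

B is a four-legged stool. The seat is a 276×360×28 mm slab whose top surface is at z = 393 mm; four square legs, each 36×36 mm in cross-section, run from the floor (z = 0) to the underside of the seat, each flush with a corner of the seat.

Three stools sit around the table at the −y, +y, +x sides.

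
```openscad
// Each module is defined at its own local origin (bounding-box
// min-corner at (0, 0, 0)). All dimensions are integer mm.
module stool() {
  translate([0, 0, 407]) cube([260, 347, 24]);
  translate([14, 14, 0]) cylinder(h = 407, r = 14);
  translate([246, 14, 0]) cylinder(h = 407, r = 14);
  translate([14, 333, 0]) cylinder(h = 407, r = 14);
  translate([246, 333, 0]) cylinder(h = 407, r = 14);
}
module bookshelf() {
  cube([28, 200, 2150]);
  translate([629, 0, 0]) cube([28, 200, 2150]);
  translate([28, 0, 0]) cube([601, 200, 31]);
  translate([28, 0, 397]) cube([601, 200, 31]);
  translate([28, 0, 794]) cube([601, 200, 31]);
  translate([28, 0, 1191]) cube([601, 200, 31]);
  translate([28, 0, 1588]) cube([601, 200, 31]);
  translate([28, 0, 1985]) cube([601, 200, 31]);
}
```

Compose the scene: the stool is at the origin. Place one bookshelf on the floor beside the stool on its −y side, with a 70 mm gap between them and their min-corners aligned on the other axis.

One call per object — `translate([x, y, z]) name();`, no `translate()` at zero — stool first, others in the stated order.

stool();
translate([0, -270, 0]) bookshelf();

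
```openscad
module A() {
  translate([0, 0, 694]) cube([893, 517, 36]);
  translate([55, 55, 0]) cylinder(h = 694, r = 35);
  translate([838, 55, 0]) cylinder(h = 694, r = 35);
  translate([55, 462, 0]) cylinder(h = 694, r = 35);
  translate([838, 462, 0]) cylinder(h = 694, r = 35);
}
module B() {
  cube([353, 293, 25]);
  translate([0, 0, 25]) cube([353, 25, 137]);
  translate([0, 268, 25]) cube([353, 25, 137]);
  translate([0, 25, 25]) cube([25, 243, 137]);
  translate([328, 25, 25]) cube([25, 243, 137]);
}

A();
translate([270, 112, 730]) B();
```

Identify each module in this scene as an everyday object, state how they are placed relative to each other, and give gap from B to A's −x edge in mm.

The open box's min-x is at 270; the table's min-x is 0; gap = 270 mm.

A is a table. B is an open box. The open box is on top of the table, centred. The gap from the open box to the table's −x edge is 270 mm.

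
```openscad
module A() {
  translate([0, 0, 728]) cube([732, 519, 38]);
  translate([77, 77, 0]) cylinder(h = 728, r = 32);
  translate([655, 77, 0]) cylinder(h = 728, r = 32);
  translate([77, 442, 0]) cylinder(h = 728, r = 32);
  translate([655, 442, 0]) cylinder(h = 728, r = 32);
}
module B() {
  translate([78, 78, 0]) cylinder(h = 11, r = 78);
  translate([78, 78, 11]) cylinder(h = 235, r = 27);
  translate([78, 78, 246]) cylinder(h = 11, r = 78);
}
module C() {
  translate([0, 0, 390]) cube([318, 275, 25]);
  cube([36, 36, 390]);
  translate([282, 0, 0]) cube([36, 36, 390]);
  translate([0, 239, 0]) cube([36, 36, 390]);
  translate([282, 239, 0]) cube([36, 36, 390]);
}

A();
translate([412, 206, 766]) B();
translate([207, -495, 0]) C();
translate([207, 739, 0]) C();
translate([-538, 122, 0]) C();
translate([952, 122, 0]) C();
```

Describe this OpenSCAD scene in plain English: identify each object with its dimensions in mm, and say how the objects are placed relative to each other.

A is a table: top 732 mm (x) × 519 mm (y), 38 mm thick, upper face at z = 766 mm, on four round legs of 64 mm diameter, each leg's bounding box inset 45 mm from the nearest pair of top edges, running from z = 0 to the bottom of the top.

B is a spool: two coaxial disc flanges of radius 78 mm and thickness 11 mm, joined by a core cylinder of radius 27 mm and height 235 mm. The lower flange rests on z = 0 and the three cylinders share a vertical axis.

C is a four-legged stool. The seat is 318×275 mm, 25 mm thick, top at z = 415 mm. It stands on four square legs, each 36×36 mm in cross-section, from z = 0 to the seat underside, each flush with a corner of the seat.

The spool is on top of the table. Four stools sit around the table at the −y, +y, −x, +x sides.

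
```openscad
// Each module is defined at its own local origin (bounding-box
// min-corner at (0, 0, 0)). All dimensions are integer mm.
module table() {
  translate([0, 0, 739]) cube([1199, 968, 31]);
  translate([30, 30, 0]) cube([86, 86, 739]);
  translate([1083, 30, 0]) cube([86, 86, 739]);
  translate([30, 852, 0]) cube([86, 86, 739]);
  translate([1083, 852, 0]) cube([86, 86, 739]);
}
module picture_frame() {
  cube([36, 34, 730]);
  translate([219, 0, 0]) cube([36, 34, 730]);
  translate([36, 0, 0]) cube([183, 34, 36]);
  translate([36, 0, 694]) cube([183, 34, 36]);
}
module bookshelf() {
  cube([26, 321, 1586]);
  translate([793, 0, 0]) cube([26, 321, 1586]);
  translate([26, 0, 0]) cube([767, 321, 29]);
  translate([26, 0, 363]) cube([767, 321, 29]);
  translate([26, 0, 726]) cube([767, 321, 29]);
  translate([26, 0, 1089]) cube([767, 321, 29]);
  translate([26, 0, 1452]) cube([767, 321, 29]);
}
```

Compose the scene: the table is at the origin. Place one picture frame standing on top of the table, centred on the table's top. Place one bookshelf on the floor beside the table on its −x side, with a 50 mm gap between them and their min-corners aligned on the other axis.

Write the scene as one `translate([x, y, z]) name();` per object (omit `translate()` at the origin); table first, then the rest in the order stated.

table();
translate([472, 467, 770]) picture_frame();
translate([-869, 0, 0]) bookshelf();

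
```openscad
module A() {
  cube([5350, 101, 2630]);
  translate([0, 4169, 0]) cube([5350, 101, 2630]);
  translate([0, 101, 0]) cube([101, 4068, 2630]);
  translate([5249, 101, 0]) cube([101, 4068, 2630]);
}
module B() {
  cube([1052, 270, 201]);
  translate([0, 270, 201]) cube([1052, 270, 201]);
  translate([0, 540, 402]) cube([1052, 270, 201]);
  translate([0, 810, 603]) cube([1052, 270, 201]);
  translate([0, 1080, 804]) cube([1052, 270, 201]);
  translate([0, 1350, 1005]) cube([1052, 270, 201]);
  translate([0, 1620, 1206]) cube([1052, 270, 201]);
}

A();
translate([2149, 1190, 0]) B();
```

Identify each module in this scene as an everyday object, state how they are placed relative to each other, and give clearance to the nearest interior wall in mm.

Clearances: x = 2048, y = 1089; minimum 1089 mm.

A is a house frame. B is a staircase. The staircase sits inside the house frame, centred. The clearance to the nearest interior wall is 1089 mm.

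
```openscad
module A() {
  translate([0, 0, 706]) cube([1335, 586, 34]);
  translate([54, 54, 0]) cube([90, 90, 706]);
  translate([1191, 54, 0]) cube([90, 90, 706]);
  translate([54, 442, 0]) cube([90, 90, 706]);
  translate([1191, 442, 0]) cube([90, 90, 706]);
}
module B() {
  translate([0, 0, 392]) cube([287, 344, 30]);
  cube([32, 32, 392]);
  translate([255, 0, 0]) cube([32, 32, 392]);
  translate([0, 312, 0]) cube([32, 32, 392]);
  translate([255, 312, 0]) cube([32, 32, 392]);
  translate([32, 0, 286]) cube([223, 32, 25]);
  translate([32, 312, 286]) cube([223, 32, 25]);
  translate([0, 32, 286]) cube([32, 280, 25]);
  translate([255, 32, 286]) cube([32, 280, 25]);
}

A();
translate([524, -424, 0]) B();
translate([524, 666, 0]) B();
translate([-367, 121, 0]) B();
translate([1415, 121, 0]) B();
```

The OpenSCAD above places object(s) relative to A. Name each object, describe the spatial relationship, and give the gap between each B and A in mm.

Each stool's nearest face is 80 mm from the table's bounding box.

A is a table. B is a stool. Four stools sit around the table at the −y, +y, −x, +x sides. The gap between each stool and the table is 80 mm.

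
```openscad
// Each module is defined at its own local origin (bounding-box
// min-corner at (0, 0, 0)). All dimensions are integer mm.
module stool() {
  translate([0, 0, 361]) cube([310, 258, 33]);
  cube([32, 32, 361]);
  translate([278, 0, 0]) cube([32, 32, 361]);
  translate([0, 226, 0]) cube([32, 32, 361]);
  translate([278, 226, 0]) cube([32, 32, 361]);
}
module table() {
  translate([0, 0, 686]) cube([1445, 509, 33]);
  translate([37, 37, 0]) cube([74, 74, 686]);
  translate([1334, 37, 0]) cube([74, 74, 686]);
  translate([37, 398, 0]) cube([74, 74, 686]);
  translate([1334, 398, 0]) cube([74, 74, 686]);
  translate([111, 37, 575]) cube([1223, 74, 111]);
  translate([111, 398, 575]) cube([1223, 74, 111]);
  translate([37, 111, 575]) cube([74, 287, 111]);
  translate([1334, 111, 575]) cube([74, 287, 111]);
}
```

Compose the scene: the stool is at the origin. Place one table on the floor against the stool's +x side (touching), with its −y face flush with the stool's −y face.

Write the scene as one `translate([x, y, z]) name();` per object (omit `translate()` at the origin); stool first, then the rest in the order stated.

stool();
translate([310, 0, 0]) table();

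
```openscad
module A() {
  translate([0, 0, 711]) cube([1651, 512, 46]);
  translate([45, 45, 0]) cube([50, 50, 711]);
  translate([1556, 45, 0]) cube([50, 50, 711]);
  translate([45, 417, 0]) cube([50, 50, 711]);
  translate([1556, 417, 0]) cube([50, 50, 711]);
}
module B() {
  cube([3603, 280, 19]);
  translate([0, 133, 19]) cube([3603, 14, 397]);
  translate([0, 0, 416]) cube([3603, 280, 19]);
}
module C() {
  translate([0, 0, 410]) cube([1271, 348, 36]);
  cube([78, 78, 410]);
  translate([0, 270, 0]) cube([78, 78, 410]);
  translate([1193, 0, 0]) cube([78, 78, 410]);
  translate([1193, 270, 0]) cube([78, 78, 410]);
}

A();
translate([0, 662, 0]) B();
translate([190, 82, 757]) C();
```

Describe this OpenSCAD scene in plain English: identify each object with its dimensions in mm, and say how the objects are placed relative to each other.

A is a table with a 1651×512 mm rectangular top, 46 mm thick, top surface at z = 757 mm, supported by four 50×50 mm square legs, each inset 45 mm from the nearest pair of top edges, running from the floor.

B is an I-beam lying along x, 3603 mm long. Overall section height 435 mm. Two flanges 280 mm wide (y) and 19 mm thick, one on the floor and one at the top; a web 14 mm thick runs between them, centred on the flange width.

C is a bench: a 1271×348 mm seat slab, 36 mm thick, top at z = 446 mm, on four 78×78 mm square legs flush with the seat corners and standing on z = 0.

The I-beam is on the floor beside the table on its +y side. The bench is on top of the table, centred.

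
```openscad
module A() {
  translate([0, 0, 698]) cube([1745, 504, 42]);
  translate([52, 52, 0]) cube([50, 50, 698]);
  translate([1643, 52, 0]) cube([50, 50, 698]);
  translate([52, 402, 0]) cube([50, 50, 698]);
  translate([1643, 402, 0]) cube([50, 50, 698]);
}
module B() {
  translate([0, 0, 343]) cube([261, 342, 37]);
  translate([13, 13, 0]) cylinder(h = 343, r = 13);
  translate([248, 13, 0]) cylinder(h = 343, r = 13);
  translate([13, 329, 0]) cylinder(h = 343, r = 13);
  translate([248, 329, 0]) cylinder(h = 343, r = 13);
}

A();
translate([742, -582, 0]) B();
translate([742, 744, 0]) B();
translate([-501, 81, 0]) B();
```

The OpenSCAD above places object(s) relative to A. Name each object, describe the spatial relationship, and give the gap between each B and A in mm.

Each stool's nearest face is 240 mm from the table's bounding box.

A is a table. B is a stool. Three stools sit around the table at the −y, +y, −x sides. The gap between each stool and the table is 240 mm.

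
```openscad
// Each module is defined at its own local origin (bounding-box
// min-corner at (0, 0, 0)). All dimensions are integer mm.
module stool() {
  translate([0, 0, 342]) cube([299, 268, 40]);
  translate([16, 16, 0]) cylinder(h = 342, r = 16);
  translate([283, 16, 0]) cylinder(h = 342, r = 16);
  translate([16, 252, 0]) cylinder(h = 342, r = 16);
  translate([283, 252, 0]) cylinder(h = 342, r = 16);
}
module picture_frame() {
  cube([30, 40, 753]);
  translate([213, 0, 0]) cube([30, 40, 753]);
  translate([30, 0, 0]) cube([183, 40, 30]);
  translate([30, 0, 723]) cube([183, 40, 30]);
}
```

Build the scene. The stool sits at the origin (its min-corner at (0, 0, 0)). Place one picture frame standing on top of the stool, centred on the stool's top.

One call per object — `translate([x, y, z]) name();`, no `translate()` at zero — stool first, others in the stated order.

stool();
translate([28, 114, 382]) picture_frame();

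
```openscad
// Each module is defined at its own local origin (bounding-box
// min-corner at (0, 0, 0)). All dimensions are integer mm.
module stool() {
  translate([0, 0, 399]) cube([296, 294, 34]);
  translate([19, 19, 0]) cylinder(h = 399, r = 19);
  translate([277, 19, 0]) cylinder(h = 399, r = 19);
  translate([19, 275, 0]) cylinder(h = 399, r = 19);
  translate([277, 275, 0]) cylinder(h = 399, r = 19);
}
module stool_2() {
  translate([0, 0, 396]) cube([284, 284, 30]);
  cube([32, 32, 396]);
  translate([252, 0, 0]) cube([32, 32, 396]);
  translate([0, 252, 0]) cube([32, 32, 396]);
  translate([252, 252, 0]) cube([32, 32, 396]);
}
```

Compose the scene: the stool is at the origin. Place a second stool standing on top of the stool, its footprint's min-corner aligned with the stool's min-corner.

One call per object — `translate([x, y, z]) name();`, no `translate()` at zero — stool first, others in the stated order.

stool();
translate([0, 0, 433]) stool_2();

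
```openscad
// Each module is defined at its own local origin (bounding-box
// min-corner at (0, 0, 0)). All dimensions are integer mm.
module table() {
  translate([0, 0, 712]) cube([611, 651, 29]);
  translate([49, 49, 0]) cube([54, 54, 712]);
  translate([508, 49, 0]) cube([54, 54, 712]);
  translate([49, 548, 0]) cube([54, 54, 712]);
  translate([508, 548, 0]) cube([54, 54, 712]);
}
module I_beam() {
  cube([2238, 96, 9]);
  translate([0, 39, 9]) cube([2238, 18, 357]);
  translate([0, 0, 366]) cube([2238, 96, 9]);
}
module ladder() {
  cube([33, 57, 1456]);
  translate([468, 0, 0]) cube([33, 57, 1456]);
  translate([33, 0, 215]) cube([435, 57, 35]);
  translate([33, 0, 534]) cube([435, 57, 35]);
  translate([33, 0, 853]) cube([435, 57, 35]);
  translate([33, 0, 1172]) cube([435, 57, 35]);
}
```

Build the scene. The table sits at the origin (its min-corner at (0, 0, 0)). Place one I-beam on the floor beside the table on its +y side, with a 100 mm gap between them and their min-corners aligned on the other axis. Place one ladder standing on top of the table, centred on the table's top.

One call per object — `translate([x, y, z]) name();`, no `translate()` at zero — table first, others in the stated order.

table();
translate([0, 751, 0]) I_beam();
translate([55, 297, 741]) ladder();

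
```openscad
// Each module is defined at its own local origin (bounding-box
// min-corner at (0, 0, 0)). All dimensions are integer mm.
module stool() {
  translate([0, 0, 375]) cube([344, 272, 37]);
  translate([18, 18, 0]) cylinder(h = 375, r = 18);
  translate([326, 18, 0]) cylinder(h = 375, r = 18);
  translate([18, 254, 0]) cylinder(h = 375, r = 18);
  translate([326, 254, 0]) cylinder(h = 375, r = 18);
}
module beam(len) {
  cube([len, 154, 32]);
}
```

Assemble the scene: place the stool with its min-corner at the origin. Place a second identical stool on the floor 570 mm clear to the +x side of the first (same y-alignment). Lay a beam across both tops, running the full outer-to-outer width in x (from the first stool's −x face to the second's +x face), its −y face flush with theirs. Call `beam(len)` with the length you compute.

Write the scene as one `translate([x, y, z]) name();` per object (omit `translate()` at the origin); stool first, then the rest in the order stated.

stool();
translate([914, 0, 0]) stool();
translate([0, 0, 412]) beam(1258);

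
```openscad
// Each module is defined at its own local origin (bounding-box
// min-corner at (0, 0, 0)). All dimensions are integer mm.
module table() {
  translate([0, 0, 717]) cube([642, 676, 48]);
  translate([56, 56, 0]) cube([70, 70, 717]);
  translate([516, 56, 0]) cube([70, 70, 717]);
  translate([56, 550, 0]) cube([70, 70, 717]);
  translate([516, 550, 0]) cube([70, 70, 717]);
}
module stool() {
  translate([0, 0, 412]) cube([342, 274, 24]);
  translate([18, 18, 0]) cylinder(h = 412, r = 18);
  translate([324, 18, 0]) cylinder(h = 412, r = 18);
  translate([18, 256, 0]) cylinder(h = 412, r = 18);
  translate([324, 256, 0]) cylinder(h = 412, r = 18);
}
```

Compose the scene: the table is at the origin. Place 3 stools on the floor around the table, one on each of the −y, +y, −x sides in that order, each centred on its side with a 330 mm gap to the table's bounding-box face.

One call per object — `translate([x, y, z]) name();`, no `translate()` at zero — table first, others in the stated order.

table();
translate([150, -604, 0]) stool();
translate([150, 1006, 0]) stool();
translate([-672, 201, 0]) stool();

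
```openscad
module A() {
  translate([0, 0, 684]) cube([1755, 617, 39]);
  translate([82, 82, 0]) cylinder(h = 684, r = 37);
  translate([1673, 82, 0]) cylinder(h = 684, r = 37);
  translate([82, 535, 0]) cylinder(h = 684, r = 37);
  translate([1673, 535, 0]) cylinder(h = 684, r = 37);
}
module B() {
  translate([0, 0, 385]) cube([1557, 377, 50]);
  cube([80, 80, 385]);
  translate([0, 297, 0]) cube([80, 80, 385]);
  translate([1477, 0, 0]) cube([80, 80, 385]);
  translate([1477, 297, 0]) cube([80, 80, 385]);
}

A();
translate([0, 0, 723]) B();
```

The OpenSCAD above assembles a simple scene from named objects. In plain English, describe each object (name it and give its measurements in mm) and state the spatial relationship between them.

A is a table with a 1755×617 mm rectangular top, 39 mm thick, top surface at z = 723 mm, supported by four round legs of 74 mm diameter, each leg's bounding box inset 45 mm from the nearest pair of top edges, running from the floor.

B is a long wooden bench with a 1557 mm (x) × 377 mm (y) seat, 50 mm thick, its top surface 435 mm above the floor. Four 80 mm square legs at the seat corners, flush with the edges, run from z = 0 to the seat underside.

The bench is on top of the table.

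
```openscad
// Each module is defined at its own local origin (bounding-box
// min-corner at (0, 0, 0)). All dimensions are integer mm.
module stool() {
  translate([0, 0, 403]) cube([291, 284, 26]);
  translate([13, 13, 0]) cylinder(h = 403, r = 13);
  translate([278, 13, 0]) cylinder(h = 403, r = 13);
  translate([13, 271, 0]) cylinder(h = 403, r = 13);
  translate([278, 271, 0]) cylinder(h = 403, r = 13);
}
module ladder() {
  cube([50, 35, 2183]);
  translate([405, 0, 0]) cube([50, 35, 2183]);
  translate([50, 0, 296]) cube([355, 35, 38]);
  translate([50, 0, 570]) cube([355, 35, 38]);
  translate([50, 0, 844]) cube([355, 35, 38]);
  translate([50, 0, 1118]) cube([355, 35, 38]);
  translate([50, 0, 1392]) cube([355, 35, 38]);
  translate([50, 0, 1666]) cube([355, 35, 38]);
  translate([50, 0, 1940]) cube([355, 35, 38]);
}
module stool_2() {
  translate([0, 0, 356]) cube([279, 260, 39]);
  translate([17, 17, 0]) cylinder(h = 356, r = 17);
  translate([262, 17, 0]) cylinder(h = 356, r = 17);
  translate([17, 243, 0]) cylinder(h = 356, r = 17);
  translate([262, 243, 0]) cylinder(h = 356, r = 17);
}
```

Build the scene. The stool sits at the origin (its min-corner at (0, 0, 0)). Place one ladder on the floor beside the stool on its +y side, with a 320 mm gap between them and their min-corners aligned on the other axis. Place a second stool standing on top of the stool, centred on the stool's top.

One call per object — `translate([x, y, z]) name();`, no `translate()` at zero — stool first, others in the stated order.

stool();
translate([0, 604, 0]) ladder();
translate([6, 12, 429]) stool_2();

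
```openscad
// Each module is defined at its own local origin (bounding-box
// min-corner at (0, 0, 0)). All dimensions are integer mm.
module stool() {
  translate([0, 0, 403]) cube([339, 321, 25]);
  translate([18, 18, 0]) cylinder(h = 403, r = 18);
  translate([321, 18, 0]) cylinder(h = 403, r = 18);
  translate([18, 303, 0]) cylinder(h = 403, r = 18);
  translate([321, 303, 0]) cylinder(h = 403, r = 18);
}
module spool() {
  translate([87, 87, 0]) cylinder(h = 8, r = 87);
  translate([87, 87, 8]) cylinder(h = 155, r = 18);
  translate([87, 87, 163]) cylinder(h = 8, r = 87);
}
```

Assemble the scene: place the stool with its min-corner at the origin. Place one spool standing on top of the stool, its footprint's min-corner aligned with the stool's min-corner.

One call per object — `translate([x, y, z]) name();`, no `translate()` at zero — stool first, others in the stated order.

stool();
translate([0, 0, 428]) spool();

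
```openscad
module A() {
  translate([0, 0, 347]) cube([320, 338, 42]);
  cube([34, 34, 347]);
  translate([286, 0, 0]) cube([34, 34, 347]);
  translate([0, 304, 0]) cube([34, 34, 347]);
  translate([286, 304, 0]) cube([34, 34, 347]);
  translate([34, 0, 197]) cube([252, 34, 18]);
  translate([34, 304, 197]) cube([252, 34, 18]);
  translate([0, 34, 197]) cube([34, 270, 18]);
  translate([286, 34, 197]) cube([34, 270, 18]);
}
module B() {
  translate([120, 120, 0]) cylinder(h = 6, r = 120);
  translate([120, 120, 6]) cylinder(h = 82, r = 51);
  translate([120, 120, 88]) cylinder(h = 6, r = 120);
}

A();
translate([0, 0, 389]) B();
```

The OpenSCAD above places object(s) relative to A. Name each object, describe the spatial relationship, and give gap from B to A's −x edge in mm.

A is a stool. B is a spool. The spool is on top of the stool. The gap from the spool to the stool's −x edge is 0 mm.

The spool's min-x is at 0; the stool's min-x is 0; gap = 0 mm.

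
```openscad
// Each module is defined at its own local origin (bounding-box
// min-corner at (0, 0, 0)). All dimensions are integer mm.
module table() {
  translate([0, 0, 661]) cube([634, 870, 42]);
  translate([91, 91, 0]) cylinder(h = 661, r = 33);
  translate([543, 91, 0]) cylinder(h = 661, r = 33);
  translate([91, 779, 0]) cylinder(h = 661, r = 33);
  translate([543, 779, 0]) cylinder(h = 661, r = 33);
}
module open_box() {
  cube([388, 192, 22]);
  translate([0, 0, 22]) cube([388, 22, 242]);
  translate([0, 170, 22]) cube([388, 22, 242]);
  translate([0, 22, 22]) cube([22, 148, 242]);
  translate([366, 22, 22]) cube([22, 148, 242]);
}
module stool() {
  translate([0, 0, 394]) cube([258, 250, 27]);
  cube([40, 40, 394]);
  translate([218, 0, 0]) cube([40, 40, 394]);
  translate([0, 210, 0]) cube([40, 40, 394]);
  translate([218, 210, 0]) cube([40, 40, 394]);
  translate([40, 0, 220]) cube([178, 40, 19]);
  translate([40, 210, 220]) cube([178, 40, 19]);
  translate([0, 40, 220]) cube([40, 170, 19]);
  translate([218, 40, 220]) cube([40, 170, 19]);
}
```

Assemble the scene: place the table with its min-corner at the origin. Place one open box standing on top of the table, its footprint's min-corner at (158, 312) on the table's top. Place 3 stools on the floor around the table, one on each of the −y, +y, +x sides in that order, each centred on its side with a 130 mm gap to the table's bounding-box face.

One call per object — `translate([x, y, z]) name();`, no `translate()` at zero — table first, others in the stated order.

table();
translate([158, 312, 703]) open_box();
translate([188, -380, 0]) stool();
translate([188, 1000, 0]) stool();
translate([764, 310, 0]) stool();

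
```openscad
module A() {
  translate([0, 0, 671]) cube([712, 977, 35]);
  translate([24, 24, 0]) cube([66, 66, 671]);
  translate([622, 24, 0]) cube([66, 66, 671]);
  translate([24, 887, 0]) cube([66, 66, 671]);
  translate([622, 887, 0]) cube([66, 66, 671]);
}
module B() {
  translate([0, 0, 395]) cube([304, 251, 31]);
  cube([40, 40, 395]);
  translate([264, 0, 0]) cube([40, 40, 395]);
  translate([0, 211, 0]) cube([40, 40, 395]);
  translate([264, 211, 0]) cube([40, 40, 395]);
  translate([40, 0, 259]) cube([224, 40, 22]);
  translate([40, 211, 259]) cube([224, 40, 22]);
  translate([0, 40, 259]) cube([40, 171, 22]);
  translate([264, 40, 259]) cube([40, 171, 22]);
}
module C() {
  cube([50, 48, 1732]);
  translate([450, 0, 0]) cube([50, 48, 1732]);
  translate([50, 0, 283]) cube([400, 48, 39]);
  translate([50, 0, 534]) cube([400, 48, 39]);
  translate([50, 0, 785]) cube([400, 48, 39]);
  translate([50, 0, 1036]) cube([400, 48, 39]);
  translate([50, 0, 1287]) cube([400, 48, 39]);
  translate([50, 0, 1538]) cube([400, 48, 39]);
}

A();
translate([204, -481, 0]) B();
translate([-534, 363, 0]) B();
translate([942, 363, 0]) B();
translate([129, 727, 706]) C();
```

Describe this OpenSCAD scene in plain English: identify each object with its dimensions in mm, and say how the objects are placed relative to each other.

A is a table with a 712×977 mm rectangular top, 35 mm thick, top surface at z = 706 mm, supported by four 66×66 mm square legs, each inset 24 mm from the nearest pair of top edges, running from the floor.

B is a four-legged stool. The seat is 304×251 mm, 31 mm thick, top at z = 426 mm. It stands on four square legs, each 40×40 mm in cross-section, from z = 0 to the seat underside, each flush with a corner of the seat. Four stretchers, 40 mm wide and 22 mm tall, connect adjacent legs with their undersides at z = 259 mm, each running between the inner faces of the legs it joins and aligned with the legs' outer faces on the other axis.

C is a straight ladder. Two 50×48 mm vertical rails, 1732 mm tall, stand 500 mm apart (outside-to-outside) with their front faces coplanar on the −y side. 6 rungs, each 48 mm deep and 39 mm tall, span between the inner faces of the rails, front faces flush with the rails. The lowest rung's underside is at z = 283 mm and rungs are spaced 251 mm apart (underside to underside).

Three stools sit around the table at the −y, −x, +x sides. The ladder is on top of the table.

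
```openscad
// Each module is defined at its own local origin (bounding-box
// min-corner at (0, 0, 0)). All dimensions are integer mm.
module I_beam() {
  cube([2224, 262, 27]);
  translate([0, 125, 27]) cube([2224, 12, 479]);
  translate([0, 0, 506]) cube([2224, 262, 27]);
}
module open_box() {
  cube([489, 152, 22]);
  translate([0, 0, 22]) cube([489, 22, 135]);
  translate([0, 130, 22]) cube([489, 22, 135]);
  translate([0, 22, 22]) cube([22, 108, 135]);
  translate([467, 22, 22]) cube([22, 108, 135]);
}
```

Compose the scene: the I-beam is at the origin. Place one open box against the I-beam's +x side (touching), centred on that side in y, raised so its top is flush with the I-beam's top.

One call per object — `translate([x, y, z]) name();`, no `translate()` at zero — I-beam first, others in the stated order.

I_beam();
translate([2224, 55, 376]) open_box();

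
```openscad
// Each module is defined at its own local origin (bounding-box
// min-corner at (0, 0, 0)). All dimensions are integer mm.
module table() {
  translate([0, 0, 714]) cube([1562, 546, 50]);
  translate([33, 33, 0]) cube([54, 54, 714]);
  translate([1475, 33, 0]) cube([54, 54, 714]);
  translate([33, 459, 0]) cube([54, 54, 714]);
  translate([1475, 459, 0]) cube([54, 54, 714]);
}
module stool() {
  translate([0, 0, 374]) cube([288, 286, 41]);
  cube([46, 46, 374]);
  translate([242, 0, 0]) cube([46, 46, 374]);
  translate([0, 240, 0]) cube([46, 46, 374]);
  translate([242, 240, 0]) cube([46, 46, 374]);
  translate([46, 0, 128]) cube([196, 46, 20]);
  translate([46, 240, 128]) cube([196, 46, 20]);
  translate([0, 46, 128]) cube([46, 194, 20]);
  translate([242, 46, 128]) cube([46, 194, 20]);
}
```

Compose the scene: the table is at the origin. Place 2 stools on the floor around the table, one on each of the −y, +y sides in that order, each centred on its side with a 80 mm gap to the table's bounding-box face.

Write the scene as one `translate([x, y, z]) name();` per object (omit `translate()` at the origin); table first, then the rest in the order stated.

table();
translate([637, -366, 0]) stool();
translate([637, 626, 0]) stool();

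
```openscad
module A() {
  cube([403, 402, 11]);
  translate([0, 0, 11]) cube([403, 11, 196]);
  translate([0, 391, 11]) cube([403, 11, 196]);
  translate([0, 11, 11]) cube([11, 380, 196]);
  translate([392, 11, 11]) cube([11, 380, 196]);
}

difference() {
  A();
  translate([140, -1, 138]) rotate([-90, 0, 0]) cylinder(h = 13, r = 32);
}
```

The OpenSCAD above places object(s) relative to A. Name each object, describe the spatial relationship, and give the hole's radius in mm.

The subtracted cylinder has r = 32 mm.

A is an open box. The open box has a circular hole through its front wall. The hole's radius is 32 mm.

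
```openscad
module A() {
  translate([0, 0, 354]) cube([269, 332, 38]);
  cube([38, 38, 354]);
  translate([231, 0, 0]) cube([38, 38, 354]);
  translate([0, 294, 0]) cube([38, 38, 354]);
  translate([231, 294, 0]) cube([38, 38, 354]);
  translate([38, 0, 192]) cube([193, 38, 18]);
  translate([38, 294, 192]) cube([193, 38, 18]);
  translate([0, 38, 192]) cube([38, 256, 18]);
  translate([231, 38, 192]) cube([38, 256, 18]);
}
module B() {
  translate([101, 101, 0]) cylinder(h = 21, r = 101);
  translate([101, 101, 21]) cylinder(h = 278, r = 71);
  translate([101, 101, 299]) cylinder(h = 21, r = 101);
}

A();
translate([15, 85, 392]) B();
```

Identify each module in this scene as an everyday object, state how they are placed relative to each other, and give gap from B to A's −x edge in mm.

The spool's min-x is at 15; the stool's min-x is 0; gap = 15 mm.

A is a stool. B is a spool. The spool is on top of the stool. The gap from the spool to the stool's −x edge is 15 mm.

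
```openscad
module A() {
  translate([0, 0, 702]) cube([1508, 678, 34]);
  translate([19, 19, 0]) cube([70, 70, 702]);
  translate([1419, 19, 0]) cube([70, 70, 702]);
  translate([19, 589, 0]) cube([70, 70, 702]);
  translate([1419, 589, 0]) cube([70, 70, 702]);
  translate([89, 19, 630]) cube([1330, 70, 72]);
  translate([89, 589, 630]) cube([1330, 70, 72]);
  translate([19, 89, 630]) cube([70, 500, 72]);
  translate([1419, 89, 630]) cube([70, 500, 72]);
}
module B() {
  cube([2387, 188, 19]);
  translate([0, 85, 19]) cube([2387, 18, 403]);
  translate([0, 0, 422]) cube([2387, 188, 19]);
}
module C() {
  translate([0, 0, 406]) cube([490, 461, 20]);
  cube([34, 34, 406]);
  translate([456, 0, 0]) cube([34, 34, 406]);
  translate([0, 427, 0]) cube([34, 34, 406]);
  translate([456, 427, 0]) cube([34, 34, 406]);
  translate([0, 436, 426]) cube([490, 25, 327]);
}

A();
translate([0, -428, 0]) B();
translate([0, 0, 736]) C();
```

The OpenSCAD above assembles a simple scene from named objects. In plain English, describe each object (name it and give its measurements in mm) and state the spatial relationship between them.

A is a table: top 1508 mm (x) × 678 mm (y), 34 mm thick, upper face at z = 736 mm, on four 70×70 mm square legs, each inset 19 mm from the nearest pair of top edges, running from z = 0 to the bottom of the top. Four apron rails, 70 mm thick and 72 mm tall, run between adjacent legs with their top edges flush with the underside of the top and their outer faces flush with the legs' outer faces.

B is an I-beam lying along x, 2387 mm long. Overall section height 441 mm. Two flanges 188 mm wide (y) and 19 mm thick, one on the floor and one at the top; a web 18 mm thick runs between them, centred on the flange width.

C is a chair: 490×461 mm seat, 20 mm thick, top at z = 426 mm, on four 34 mm square corner legs flush with the seat edges. A 25 mm thick backrest slab spans the full seat width, extending 327 mm above the seat top, its back face flush with the seat's +y edge.

The I-beam is on the floor beside the table on its −y side. The chair is on top of the table.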